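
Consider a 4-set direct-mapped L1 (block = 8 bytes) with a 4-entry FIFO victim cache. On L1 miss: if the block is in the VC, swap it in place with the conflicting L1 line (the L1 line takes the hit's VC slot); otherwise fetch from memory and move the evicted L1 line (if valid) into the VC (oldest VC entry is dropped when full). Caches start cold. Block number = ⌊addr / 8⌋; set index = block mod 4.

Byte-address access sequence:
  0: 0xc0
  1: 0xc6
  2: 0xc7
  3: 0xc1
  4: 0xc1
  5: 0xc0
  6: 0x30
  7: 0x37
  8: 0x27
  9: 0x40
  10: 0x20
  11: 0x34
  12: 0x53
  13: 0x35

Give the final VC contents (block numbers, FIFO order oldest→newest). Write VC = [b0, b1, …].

VC = [24, 8, 10]

0: 0xc0 (blk 24, set 0) → MISS  vc=[]
1: 0xc6 (blk 24, set 0) → L1-HIT  vc=[]
2: 0xc7 (blk 24, set 0) → L1-HIT  vc=[]
3: 0xc1 (blk 24, set 0) → L1-HIT  vc=[]
4: 0xc1 (blk 24, set 0) → L1-HIT  vc=[]
5: 0xc0 (blk 24, set 0) → L1-HIT  vc=[]
6: 0x30 (blk 6, set 2) → MISS  vc=[]
7: 0x37 (blk 6, set 2) → L1-HIT  vc=[]
8: 0x27 (blk 4, set 0) → MISS  vc=[24]
9: 0x40 (blk 8, set 0) → MISS  vc=[24, 4]
10: 0x20 (blk 4, set 0) → VC-HIT  vc=[24, 8]
11: 0x34 (blk 6, set 2) → L1-HIT  vc=[24, 8]
12: 0x53 (blk 10, set 2) → MISS  vc=[24, 8, 6]
13: 0x35 (blk 6, set 2) → VC-HIT  vc=[24, 8, 10]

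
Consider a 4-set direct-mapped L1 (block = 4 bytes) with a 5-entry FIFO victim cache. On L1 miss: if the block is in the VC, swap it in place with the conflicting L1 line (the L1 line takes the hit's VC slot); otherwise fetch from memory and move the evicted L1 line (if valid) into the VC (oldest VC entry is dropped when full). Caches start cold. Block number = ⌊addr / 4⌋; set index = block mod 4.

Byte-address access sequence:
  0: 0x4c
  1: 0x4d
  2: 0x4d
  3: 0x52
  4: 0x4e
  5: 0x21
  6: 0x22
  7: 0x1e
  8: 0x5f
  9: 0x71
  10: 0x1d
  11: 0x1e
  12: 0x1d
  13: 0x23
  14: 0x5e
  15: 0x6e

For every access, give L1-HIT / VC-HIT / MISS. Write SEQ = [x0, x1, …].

SEQ = [MISS, L1-HIT, L1-HIT, MISS, L1-HIT, MISS, L1-HIT, MISS, MISS, MISS, VC-HIT, L1-HIT, L1-HIT, VC-HIT, VC-HIT, MISS]

#0 0x4c→b19/s3 MISS; vc=[]
#1 0x4d→b19/s3 L1-HIT; vc=[]
#2 0x4d→b19/s3 L1-HIT; vc=[]
#3 0x52→b20/s0 MISS; vc=[]
#4 0x4e→b19/s3 L1-HIT; vc=[]
#5 0x21→b8/s0 MISS; vc=[20]
#6 0x22→b8/s0 L1-HIT; vc=[20]
#7 0x1e→b7/s3 MISS; vc=[20,19]
#8 0x5f→b23/s3 MISS; vc=[20,19,7]
#9 0x71→b28/s0 MISS; vc=[20,19,7,8]
#10 0x1d→b7/s3 VC-HIT; vc=[20,19,23,8]
#11 0x1e→b7/s3 L1-HIT; vc=[20,19,23,8]
#12 0x1d→b7/s3 L1-HIT; vc=[20,19,23,8]
#13 0x23→b8/s0 VC-HIT; vc=[20,19,23,28]
#14 0x5e→b23/s3 VC-HIT; vc=[20,19,7,28]
#15 0x6e→b27/s3 MISS; vc=[20,19,7,28,23]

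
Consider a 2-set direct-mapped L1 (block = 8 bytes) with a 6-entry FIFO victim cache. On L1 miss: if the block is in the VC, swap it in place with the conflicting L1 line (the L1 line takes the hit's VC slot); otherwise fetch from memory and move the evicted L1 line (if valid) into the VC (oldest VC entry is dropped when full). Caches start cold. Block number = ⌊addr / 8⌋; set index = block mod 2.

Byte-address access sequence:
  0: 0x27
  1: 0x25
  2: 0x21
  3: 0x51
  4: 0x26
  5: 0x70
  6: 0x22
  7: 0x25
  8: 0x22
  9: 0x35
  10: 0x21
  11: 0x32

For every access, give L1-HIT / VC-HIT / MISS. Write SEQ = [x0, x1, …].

SEQ = [MISS, L1-HIT, L1-HIT, MISS, VC-HIT, MISS, VC-HIT, L1-HIT, L1-HIT, MISS, VC-HIT, VC-HIT]

#0 0x27→b4/s0 MISS; vc=[]
#1 0x25→b4/s0 L1-HIT; vc=[]
#2 0x21→b4/s0 L1-HIT; vc=[]
#3 0x51→b10/s0 MISS; vc=[4]
#4 0x26→b4/s0 VC-HIT; vc=[10]
#5 0x70→b14/s0 MISS; vc=[10,4]
#6 0x22→b4/s0 VC-HIT; vc=[10,14]
#7 0x25→b4/s0 L1-HIT; vc=[10,14]
#8 0x22→b4/s0 L1-HIT; vc=[10,14]
#9 0x35→b6/s0 MISS; vc=[10,14,4]
#10 0x21→b4/s0 VC-HIT; vc=[10,14,6]
#11 0x32→b6/s0 VC-HIT; vc=[10,14,4]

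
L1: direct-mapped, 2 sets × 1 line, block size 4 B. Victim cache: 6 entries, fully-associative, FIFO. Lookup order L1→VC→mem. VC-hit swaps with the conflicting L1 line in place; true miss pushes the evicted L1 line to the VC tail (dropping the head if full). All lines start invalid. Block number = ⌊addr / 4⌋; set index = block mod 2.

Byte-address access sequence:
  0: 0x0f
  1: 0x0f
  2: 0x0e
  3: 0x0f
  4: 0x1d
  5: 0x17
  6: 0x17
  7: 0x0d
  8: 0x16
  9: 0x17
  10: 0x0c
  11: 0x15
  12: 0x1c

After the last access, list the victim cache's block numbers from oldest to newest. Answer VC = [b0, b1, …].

#0 0xf→b3/s1 MISS; vc=[]
#1 0xf→b3/s1 L1-HIT; vc=[]
#2 0xe→b3/s1 L1-HIT; vc=[]
#3 0xf→b3/s1 L1-HIT; vc=[]
#4 0x1d→b7/s1 MISS; vc=[3]
#5 0x17→b5/s1 MISS; vc=[3,7]
#6 0x17→b5/s1 L1-HIT; vc=[3,7]
#7 0xd→b3/s1 VC-HIT; vc=[5,7]
#8 0x16→b5/s1 VC-HIT; vc=[3,7]
#9 0x17→b5/s1 L1-HIT; vc=[3,7]
#10 0xc→b3/s1 VC-HIT; vc=[5,7]
#11 0x15→b5/s1 VC-HIT; vc=[3,7]
#12 0x1c→b7/s1 VC-HIT; vc=[3,5]

VC = [3, 5]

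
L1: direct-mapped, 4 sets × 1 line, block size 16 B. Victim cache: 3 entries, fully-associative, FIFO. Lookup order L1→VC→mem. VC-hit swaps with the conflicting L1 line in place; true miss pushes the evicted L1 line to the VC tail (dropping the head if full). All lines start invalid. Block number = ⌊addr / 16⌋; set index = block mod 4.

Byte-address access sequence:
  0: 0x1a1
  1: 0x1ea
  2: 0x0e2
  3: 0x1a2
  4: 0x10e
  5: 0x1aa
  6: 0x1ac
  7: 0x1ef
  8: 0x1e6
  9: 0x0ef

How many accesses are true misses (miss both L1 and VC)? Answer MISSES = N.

  [0] addr=0x1a1 blk=26 s=2: MISS | VC []
  [1] addr=0x1ea blk=30 s=2: MISS | VC [26]
  [2] addr=0xe2 blk=14 s=2: MISS | VC [26, 30]
  [3] addr=0x1a2 blk=26 s=2: VC-HIT | VC [14, 30]
  [4] addr=0x10e blk=16 s=0: MISS | VC [14, 30]
  [5] addr=0x1aa blk=26 s=2: L1-HIT | VC [14, 30]
  [6] addr=0x1ac blk=26 s=2: L1-HIT | VC [14, 30]
  [7] addr=0x1ef blk=30 s=2: VC-HIT | VC [14, 26]
  [8] addr=0x1e6 blk=30 s=2: L1-HIT | VC [14, 26]
  [9] addr=0xef blk=14 s=2: VC-HIT | VC [30, 26]

MISSES = 4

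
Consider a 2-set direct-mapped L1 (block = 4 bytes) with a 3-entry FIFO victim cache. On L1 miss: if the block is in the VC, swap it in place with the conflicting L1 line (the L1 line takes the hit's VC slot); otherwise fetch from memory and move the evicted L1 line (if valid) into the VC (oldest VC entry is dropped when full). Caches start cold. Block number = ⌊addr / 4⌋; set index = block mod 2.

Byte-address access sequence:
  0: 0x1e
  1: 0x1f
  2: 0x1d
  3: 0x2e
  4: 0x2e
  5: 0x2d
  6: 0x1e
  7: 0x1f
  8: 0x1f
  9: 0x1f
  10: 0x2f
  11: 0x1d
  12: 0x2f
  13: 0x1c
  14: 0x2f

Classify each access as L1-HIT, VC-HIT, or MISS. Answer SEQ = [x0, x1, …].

SEQ = [MISS, L1-HIT, L1-HIT, MISS, L1-HIT, L1-HIT, VC-HIT, L1-HIT, L1-HIT, L1-HIT, VC-HIT, VC-HIT, VC-HIT, VC-HIT, VC-HIT]

0: 0x1e (blk 7, set 1) → MISS  vc=[]
1: 0x1f (blk 7, set 1) → L1-HIT  vc=[]
2: 0x1d (blk 7, set 1) → L1-HIT  vc=[]
3: 0x2e (blk 11, set 1) → MISS  vc=[7]
4: 0x2e (blk 11, set 1) → L1-HIT  vc=[7]
5: 0x2d (blk 11, set 1) → L1-HIT  vc=[7]
6: 0x1e (blk 7, set 1) → VC-HIT  vc=[11]
7: 0x1f (blk 7, set 1) → L1-HIT  vc=[11]
8: 0x1f (blk 7, set 1) → L1-HIT  vc=[11]
9: 0x1f (blk 7, set 1) → L1-HIT  vc=[11]
10: 0x2f (blk 11, set 1) → VC-HIT  vc=[7]
11: 0x1d (blk 7, set 1) → VC-HIT  vc=[11]
12: 0x2f (blk 11, set 1) → VC-HIT  vc=[7]
13: 0x1c (blk 7, set 1) → VC-HIT  vc=[11]
14: 0x2f (blk 11, set 1) → VC-HIT  vc=[7]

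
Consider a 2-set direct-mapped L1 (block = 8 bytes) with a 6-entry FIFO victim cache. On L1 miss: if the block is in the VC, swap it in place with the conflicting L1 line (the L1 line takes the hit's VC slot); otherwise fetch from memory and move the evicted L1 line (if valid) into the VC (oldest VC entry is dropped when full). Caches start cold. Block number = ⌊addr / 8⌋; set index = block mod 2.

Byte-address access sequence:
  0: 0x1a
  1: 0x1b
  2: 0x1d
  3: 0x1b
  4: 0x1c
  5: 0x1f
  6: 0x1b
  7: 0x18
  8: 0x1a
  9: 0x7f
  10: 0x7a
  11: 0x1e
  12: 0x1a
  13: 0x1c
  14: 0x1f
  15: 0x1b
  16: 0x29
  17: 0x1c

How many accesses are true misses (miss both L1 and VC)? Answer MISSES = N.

0: 0x1a (blk 3, set 1) → MISS  vc=[]
1: 0x1b (blk 3, set 1) → L1-HIT  vc=[]
2: 0x1d (blk 3, set 1) → L1-HIT  vc=[]
3: 0x1b (blk 3, set 1) → L1-HIT  vc=[]
4: 0x1c (blk 3, set 1) → L1-HIT  vc=[]
5: 0x1f (blk 3, set 1) → L1-HIT  vc=[]
6: 0x1b (blk 3, set 1) → L1-HIT  vc=[]
7: 0x18 (blk 3, set 1) → L1-HIT  vc=[]
8: 0x1a (blk 3, set 1) → L1-HIT  vc=[]
9: 0x7f (blk 15, set 1) → MISS  vc=[3]
10: 0x7a (blk 15, set 1) → L1-HIT  vc=[3]
11: 0x1e (blk 3, set 1) → VC-HIT  vc=[15]
12: 0x1a (blk 3, set 1) → L1-HIT  vc=[15]
13: 0x1c (blk 3, set 1) → L1-HIT  vc=[15]
14: 0x1f (blk 3, set 1) → L1-HIT  vc=[15]
15: 0x1b (blk 3, set 1) → L1-HIT  vc=[15]
16: 0x29 (blk 5, set 1) → MISS  vc=[15, 3]
17: 0x1c (blk 3, set 1) → VC-HIT  vc=[15, 5]

MISSES = 3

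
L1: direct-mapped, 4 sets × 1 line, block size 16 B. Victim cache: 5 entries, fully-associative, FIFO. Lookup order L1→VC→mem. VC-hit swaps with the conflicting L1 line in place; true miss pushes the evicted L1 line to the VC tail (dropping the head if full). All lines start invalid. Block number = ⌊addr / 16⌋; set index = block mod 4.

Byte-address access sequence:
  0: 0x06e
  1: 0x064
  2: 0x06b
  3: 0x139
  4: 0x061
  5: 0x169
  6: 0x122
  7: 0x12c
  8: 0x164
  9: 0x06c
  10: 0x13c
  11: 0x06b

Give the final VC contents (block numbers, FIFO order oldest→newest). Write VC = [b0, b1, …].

VC = [22, 18]

  [0] addr=0x6e blk=6 s=2: MISS | VC []
  [1] addr=0x64 blk=6 s=2: L1-HIT | VC []
  [2] addr=0x6b blk=6 s=2: L1-HIT | VC []
  [3] addr=0x139 blk=19 s=3: MISS | VC []
  [4] addr=0x61 blk=6 s=2: L1-HIT | VC []
  [5] addr=0x169 blk=22 s=2: MISS | VC [6]
  [6] addr=0x122 blk=18 s=2: MISS | VC [6, 22]
  [7] addr=0x12c blk=18 s=2: L1-HIT | VC [6, 22]
  [8] addr=0x164 blk=22 s=2: VC-HIT | VC [6, 18]
  [9] addr=0x6c blk=6 s=2: VC-HIT | VC [22, 18]
  [10] addr=0x13c blk=19 s=3: L1-HIT | VC [22, 18]
  [11] addr=0x6b blk=6 s=2: L1-HIT | VC [22, 18]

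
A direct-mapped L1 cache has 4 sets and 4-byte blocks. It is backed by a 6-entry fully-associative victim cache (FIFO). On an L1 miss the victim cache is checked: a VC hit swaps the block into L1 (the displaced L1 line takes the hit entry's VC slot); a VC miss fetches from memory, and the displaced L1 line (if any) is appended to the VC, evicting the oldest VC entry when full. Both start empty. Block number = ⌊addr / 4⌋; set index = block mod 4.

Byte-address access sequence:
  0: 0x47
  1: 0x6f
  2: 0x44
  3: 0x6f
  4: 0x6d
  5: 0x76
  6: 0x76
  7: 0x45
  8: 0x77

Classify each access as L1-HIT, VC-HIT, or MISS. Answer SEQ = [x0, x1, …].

SEQ = [MISS, MISS, L1-HIT, L1-HIT, L1-HIT, MISS, L1-HIT, VC-HIT, VC-HIT]

#0 0x47→b17/s1 MISS; vc=[]
#1 0x6f→b27/s3 MISS; vc=[]
#2 0x44→b17/s1 L1-HIT; vc=[]
#3 0x6f→b27/s3 L1-HIT; vc=[]
#4 0x6d→b27/s3 L1-HIT; vc=[]
#5 0x76→b29/s1 MISS; vc=[17]
#6 0x76→b29/s1 L1-HIT; vc=[17]
#7 0x45→b17/s1 VC-HIT; vc=[29]
#8 0x77→b29/s1 VC-HIT; vc=[17]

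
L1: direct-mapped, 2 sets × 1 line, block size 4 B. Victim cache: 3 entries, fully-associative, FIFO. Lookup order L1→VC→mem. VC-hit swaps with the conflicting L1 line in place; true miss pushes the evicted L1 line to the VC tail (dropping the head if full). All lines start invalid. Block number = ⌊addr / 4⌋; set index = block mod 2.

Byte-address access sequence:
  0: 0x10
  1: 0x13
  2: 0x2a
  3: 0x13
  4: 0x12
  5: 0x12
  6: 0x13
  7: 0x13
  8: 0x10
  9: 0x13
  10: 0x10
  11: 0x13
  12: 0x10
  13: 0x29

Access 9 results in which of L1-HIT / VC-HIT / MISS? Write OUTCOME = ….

OUTCOME = L1-HIT

  [0] addr=0x10 blk=4 s=0: MISS | VC []
  [1] addr=0x13 blk=4 s=0: L1-HIT | VC []
  [2] addr=0x2a blk=10 s=0: MISS | VC [4]
  [3] addr=0x13 blk=4 s=0: VC-HIT | VC [10]
  [4] addr=0x12 blk=4 s=0: L1-HIT | VC [10]
  [5] addr=0x12 blk=4 s=0: L1-HIT | VC [10]
  [6] addr=0x13 blk=4 s=0: L1-HIT | VC [10]
  [7] addr=0x13 blk=4 s=0: L1-HIT | VC [10]
  [8] addr=0x10 blk=4 s=0: L1-HIT | VC [10]
  [9] addr=0x13 blk=4 s=0: L1-HIT | VC [10]
  [10] addr=0x10 blk=4 s=0: L1-HIT | VC [10]
  [11] addr=0x13 blk=4 s=0: L1-HIT | VC [10]
  [12] addr=0x10 blk=4 s=0: L1-HIT | VC [10]
  [13] addr=0x29 blk=10 s=0: VC-HIT | VC [4]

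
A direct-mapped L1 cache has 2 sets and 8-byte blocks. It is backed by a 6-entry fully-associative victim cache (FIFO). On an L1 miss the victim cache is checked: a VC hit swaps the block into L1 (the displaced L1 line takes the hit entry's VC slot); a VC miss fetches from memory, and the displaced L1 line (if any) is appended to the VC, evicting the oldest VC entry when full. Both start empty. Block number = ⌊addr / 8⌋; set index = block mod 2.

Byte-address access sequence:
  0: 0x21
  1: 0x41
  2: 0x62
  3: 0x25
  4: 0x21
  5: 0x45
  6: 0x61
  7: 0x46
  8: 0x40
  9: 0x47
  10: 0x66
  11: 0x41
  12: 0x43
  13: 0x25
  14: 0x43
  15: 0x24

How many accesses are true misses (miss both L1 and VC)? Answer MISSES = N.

0: 0x21 (blk 4, set 0) → MISS  vc=[]
1: 0x41 (blk 8, set 0) → MISS  vc=[4]
2: 0x62 (blk 12, set 0) → MISS  vc=[4, 8]
3: 0x25 (blk 4, set 0) → VC-HIT  vc=[12, 8]
4: 0x21 (blk 4, set 0) → L1-HIT  vc=[12, 8]
5: 0x45 (blk 8, set 0) → VC-HIT  vc=[12, 4]
6: 0x61 (blk 12, set 0) → VC-HIT  vc=[8, 4]
7: 0x46 (blk 8, set 0) → VC-HIT  vc=[12, 4]
8: 0x40 (blk 8, set 0) → L1-HIT  vc=[12, 4]
9: 0x47 (blk 8, set 0) → L1-HIT  vc=[12, 4]
10: 0x66 (blk 12, set 0) → VC-HIT  vc=[8, 4]
11: 0x41 (blk 8, set 0) → VC-HIT  vc=[12, 4]
12: 0x43 (blk 8, set 0) → L1-HIT  vc=[12, 4]
13: 0x25 (blk 4, set 0) → VC-HIT  vc=[12, 8]
14: 0x43 (blk 8, set 0) → VC-HIT  vc=[12, 4]
15: 0x24 (blk 4, set 0) → VC-HIT  vc=[12, 8]

MISSES = 3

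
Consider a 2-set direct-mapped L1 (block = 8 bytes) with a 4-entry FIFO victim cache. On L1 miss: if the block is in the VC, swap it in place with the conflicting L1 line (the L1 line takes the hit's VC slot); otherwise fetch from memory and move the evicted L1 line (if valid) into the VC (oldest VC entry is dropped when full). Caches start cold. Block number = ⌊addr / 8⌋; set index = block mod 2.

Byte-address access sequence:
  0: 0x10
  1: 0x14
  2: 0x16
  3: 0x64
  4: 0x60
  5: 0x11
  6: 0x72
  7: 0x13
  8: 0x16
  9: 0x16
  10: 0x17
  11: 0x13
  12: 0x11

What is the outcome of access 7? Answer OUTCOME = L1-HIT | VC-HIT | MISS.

  [0] addr=0x10 blk=2 s=0: MISS | VC []
  [1] addr=0x14 blk=2 s=0: L1-HIT | VC []
  [2] addr=0x16 blk=2 s=0: L1-HIT | VC []
  [3] addr=0x64 blk=12 s=0: MISS | VC [2]
  [4] addr=0x60 blk=12 s=0: L1-HIT | VC [2]
  [5] addr=0x11 blk=2 s=0: VC-HIT | VC [12]
  [6] addr=0x72 blk=14 s=0: MISS | VC [12, 2]
  [7] addr=0x13 blk=2 s=0: VC-HIT | VC [12, 14]
  [8] addr=0x16 blk=2 s=0: L1-HIT | VC [12, 14]
  [9] addr=0x16 blk=2 s=0: L1-HIT | VC [12, 14]
  [10] addr=0x17 blk=2 s=0: L1-HIT | VC [12, 14]
  [11] addr=0x13 blk=2 s=0: L1-HIT | VC [12, 14]
  [12] addr=0x11 blk=2 s=0: L1-HIT | VC [12, 14]

OUTCOME = VC-HIT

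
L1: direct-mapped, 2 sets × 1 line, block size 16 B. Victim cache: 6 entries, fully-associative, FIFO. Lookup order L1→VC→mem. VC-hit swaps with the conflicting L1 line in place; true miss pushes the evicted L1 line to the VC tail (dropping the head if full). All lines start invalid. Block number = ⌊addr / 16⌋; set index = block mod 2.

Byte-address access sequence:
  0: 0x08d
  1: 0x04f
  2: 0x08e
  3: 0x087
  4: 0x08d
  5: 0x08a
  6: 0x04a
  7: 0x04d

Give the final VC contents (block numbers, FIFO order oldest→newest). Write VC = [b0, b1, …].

VC = [8]

  [0] addr=0x8d blk=8 s=0: MISS | VC []
  [1] addr=0x4f blk=4 s=0: MISS | VC [8]
  [2] addr=0x8e blk=8 s=0: VC-HIT | VC [4]
  [3] addr=0x87 blk=8 s=0: L1-HIT | VC [4]
  [4] addr=0x8d blk=8 s=0: L1-HIT | VC [4]
  [5] addr=0x8a blk=8 s=0: L1-HIT | VC [4]
  [6] addr=0x4a blk=4 s=0: VC-HIT | VC [8]
  [7] addr=0x4d blk=4 s=0: L1-HIT | VC [8]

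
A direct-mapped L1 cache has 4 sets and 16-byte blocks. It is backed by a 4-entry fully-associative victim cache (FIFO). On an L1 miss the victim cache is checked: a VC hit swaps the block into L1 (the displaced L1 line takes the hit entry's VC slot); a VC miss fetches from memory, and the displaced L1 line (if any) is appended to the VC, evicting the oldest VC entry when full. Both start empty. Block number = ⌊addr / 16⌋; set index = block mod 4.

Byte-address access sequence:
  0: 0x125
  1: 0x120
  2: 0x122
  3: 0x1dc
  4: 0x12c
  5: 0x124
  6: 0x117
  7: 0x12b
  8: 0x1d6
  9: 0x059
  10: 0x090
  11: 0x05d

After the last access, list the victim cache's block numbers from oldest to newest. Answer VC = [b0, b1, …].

VC = [17, 29, 9]

  [0] addr=0x125 blk=18 s=2: MISS | VC []
  [1] addr=0x120 blk=18 s=2: L1-HIT | VC []
  [2] addr=0x122 blk=18 s=2: L1-HIT | VC []
  [3] addr=0x1dc blk=29 s=1: MISS | VC []
  [4] addr=0x12c blk=18 s=2: L1-HIT | VC []
  [5] addr=0x124 blk=18 s=2: L1-HIT | VC []
  [6] addr=0x117 blk=17 s=1: MISS | VC [29]
  [7] addr=0x12b blk=18 s=2: L1-HIT | VC [29]
  [8] addr=0x1d6 blk=29 s=1: VC-HIT | VC [17]
  [9] addr=0x59 blk=5 s=1: MISS | VC [17, 29]
  [10] addr=0x90 blk=9 s=1: MISS | VC [17, 29, 5]
  [11] addr=0x5d blk=5 s=1: VC-HIT | VC [17, 29, 9]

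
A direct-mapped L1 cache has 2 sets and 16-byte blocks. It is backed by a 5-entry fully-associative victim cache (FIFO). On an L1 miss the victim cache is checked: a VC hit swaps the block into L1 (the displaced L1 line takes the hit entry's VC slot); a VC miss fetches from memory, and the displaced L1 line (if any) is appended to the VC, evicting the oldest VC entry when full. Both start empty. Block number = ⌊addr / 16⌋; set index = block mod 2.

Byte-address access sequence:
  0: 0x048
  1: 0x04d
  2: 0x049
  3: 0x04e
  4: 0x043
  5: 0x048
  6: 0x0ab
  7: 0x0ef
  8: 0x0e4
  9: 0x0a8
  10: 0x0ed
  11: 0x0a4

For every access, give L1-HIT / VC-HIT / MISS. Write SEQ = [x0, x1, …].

0: 0x48 (blk 4, set 0) → MISS  vc=[]
1: 0x4d (blk 4, set 0) → L1-HIT  vc=[]
2: 0x49 (blk 4, set 0) → L1-HIT  vc=[]
3: 0x4e (blk 4, set 0) → L1-HIT  vc=[]
4: 0x43 (blk 4, set 0) → L1-HIT  vc=[]
5: 0x48 (blk 4, set 0) → L1-HIT  vc=[]
6: 0xab (blk 10, set 0) → MISS  vc=[4]
7: 0xef (blk 14, set 0) → MISS  vc=[4, 10]
8: 0xe4 (blk 14, set 0) → L1-HIT  vc=[4, 10]
9: 0xa8 (blk 10, set 0) → VC-HIT  vc=[4, 14]
10: 0xed (blk 14, set 0) → VC-HIT  vc=[4, 10]
11: 0xa4 (blk 10, set 0) → VC-HIT  vc=[4, 14]

SEQ = [MISS, L1-HIT, L1-HIT, L1-HIT, L1-HIT, L1-HIT, MISS, MISS, L1-HIT, VC-HIT, VC-HIT, VC-HIT]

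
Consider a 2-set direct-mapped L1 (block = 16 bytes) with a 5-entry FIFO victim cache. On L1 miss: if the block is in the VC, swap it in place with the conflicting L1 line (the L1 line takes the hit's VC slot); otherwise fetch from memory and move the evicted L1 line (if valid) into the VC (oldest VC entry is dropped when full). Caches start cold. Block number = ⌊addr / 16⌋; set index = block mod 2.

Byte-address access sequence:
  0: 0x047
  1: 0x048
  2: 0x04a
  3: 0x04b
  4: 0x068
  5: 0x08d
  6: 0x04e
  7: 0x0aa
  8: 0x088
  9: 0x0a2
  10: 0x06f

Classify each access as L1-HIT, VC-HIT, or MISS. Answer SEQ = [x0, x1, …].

0: 0x47 (blk 4, set 0) → MISS  vc=[]
1: 0x48 (blk 4, set 0) → L1-HIT  vc=[]
2: 0x4a (blk 4, set 0) → L1-HIT  vc=[]
3: 0x4b (blk 4, set 0) → L1-HIT  vc=[]
4: 0x68 (blk 6, set 0) → MISS  vc=[4]
5: 0x8d (blk 8, set 0) → MISS  vc=[4, 6]
6: 0x4e (blk 4, set 0) → VC-HIT  vc=[8, 6]
7: 0xaa (blk 10, set 0) → MISS  vc=[8, 6, 4]
8: 0x88 (blk 8, set 0) → VC-HIT  vc=[10, 6, 4]
9: 0xa2 (blk 10, set 0) → VC-HIT  vc=[8, 6, 4]
10: 0x6f (blk 6, set 0) → VC-HIT  vc=[8, 10, 4]

SEQ = [MISS, L1-HIT, L1-HIT, L1-HIT, MISS, MISS, VC-HIT, MISS, VC-HIT, VC-HIT, VC-HIT]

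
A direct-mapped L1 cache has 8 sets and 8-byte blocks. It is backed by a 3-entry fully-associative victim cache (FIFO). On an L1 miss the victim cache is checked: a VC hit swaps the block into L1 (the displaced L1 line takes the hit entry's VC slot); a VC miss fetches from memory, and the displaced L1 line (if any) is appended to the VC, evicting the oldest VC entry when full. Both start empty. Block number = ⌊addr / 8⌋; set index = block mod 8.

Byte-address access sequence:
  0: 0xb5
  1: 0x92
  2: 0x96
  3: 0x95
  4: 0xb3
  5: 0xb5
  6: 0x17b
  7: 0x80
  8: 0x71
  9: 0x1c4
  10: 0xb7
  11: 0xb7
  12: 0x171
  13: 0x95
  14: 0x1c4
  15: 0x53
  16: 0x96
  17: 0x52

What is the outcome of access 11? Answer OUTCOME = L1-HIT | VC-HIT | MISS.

OUTCOME = L1-HIT

  [0] addr=0xb5 blk=22 s=6: MISS | VC []
  [1] addr=0x92 blk=18 s=2: MISS | VC []
  [2] addr=0x96 blk=18 s=2: L1-HIT | VC []
  [3] addr=0x95 blk=18 s=2: L1-HIT | VC []
  [4] addr=0xb3 blk=22 s=6: L1-HIT | VC []
  [5] addr=0xb5 blk=22 s=6: L1-HIT | VC []
  [6] addr=0x17b blk=47 s=7: MISS | VC []
  [7] addr=0x80 blk=16 s=0: MISS | VC []
  [8] addr=0x71 blk=14 s=6: MISS | VC [22]
  [9] addr=0x1c4 blk=56 s=0: MISS | VC [22, 16]
  [10] addr=0xb7 blk=22 s=6: VC-HIT | VC [14, 16]
  [11] addr=0xb7 blk=22 s=6: L1-HIT | VC [14, 16]
  [12] addr=0x171 blk=46 s=6: MISS | VC [14, 16, 22]
  [13] addr=0x95 blk=18 s=2: L1-HIT | VC [14, 16, 22]
  [14] addr=0x1c4 blk=56 s=0: L1-HIT | VC [14, 16, 22]
  [15] addr=0x53 blk=10 s=2: MISS | VC [16, 22, 18]
  [16] addr=0x96 blk=18 s=2: VC-HIT | VC [16, 22, 10]
  [17] addr=0x52 blk=10 s=2: VC-HIT | VC [16, 22, 18]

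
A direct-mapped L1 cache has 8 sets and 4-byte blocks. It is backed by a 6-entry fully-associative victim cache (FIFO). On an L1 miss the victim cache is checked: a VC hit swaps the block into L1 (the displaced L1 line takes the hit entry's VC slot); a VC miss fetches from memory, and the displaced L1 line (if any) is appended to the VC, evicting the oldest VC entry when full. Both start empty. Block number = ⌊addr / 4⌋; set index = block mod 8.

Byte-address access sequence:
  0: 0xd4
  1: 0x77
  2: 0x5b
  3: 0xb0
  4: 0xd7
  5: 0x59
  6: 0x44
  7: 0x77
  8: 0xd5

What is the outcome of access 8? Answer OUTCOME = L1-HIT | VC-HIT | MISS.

OUTCOME = VC-HIT

0: 0xd4 (blk 53, set 5) → MISS  vc=[]
1: 0x77 (blk 29, set 5) → MISS  vc=[53]
2: 0x5b (blk 22, set 6) → MISS  vc=[53]
3: 0xb0 (blk 44, set 4) → MISS  vc=[53]
4: 0xd7 (blk 53, set 5) → VC-HIT  vc=[29]
5: 0x59 (blk 22, set 6) → L1-HIT  vc=[29]
6: 0x44 (blk 17, set 1) → MISS  vc=[29]
7: 0x77 (blk 29, set 5) → VC-HIT  vc=[53]
8: 0xd5 (blk 53, set 5) → VC-HIT  vc=[29]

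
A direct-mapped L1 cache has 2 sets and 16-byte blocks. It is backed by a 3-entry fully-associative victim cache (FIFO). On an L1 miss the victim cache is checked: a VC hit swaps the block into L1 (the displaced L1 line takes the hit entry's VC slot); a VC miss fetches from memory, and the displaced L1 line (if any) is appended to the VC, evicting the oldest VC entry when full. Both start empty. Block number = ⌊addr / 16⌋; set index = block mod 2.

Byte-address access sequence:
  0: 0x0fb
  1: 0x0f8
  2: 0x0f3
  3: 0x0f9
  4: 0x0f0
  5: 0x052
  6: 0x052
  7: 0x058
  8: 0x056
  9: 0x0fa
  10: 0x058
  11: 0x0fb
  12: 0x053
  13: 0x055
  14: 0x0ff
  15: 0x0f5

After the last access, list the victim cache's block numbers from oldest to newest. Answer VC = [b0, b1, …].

VC = [5]

#0 0xfb→b15/s1 MISS; vc=[]
#1 0xf8→b15/s1 L1-HIT; vc=[]
#2 0xf3→b15/s1 L1-HIT; vc=[]
#3 0xf9→b15/s1 L1-HIT; vc=[]
#4 0xf0→b15/s1 L1-HIT; vc=[]
#5 0x52→b5/s1 MISS; vc=[15]
#6 0x52→b5/s1 L1-HIT; vc=[15]
#7 0x58→b5/s1 L1-HIT; vc=[15]
#8 0x56→b5/s1 L1-HIT; vc=[15]
#9 0xfa→b15/s1 VC-HIT; vc=[5]
#10 0x58→b5/s1 VC-HIT; vc=[15]
#11 0xfb→b15/s1 VC-HIT; vc=[5]
#12 0x53→b5/s1 VC-HIT; vc=[15]
#13 0x55→b5/s1 L1-HIT; vc=[15]
#14 0xff→b15/s1 VC-HIT; vc=[5]
#15 0xf5→b15/s1 L1-HIT; vc=[5]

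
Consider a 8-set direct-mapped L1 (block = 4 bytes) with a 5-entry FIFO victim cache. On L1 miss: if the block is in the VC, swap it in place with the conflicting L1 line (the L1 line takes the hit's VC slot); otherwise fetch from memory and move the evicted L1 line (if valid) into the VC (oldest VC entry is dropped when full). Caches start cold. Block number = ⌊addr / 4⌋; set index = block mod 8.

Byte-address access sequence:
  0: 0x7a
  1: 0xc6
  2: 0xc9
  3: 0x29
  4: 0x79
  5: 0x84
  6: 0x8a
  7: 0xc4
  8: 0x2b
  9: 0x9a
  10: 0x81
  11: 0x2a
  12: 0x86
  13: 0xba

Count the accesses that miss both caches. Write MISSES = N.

#0 0x7a→b30/s6 MISS; vc=[]
#1 0xc6→b49/s1 MISS; vc=[]
#2 0xc9→b50/s2 MISS; vc=[]
#3 0x29→b10/s2 MISS; vc=[50]
#4 0x79→b30/s6 L1-HIT; vc=[50]
#5 0x84→b33/s1 MISS; vc=[50,49]
#6 0x8a→b34/s2 MISS; vc=[50,49,10]
#7 0xc4→b49/s1 VC-HIT; vc=[50,33,10]
#8 0x2b→b10/s2 VC-HIT; vc=[50,33,34]
#9 0x9a→b38/s6 MISS; vc=[50,33,34,30]
#10 0x81→b32/s0 MISS; vc=[50,33,34,30]
#11 0x2a→b10/s2 L1-HIT; vc=[50,33,34,30]
#12 0x86→b33/s1 VC-HIT; vc=[50,49,34,30]
#13 0xba→b46/s6 MISS; vc=[50,49,34,30,38]

MISSES = 9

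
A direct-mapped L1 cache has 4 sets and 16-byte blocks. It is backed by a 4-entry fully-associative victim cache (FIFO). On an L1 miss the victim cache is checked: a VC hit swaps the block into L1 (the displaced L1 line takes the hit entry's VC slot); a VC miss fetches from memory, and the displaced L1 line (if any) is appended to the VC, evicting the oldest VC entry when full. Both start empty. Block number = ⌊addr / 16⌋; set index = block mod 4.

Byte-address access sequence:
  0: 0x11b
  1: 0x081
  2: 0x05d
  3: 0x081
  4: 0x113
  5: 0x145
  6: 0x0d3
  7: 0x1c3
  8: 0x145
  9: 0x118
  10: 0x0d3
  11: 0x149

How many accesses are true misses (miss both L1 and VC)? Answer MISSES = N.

MISSES = 6

0: 0x11b (blk 17, set 1) → MISS  vc=[]
1: 0x81 (blk 8, set 0) → MISS  vc=[]
2: 0x5d (blk 5, set 1) → MISS  vc=[17]
3: 0x81 (blk 8, set 0) → L1-HIT  vc=[17]
4: 0x113 (blk 17, set 1) → VC-HIT  vc=[5]
5: 0x145 (blk 20, set 0) → MISS  vc=[5, 8]
6: 0xd3 (blk 13, set 1) → MISS  vc=[5, 8, 17]
7: 0x1c3 (blk 28, set 0) → MISS  vc=[5, 8, 17, 20]
8: 0x145 (blk 20, set 0) → VC-HIT  vc=[5, 8, 17, 28]
9: 0x118 (blk 17, set 1) → VC-HIT  vc=[5, 8, 13, 28]
10: 0xd3 (blk 13, set 1) → VC-HIT  vc=[5, 8, 17, 28]
11: 0x149 (blk 20, set 0) → L1-HIT  vc=[5, 8, 17, 28]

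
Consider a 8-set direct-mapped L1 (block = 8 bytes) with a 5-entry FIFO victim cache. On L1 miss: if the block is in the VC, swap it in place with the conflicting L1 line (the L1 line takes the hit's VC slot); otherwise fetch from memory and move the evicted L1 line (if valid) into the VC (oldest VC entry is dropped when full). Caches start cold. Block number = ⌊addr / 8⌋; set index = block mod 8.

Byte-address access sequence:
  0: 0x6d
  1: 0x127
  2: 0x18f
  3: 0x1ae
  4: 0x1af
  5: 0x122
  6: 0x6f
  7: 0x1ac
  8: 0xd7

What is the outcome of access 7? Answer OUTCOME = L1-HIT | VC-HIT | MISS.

OUTCOME = VC-HIT

0: 0x6d (blk 13, set 5) → MISS  vc=[]
1: 0x127 (blk 36, set 4) → MISS  vc=[]
2: 0x18f (blk 49, set 1) → MISS  vc=[]
3: 0x1ae (blk 53, set 5) → MISS  vc=[13]
4: 0x1af (blk 53, set 5) → L1-HIT  vc=[13]
5: 0x122 (blk 36, set 4) → L1-HIT  vc=[13]
6: 0x6f (blk 13, set 5) → VC-HIT  vc=[53]
7: 0x1ac (blk 53, set 5) → VC-HIT  vc=[13]
8: 0xd7 (blk 26, set 2) → MISS  vc=[13]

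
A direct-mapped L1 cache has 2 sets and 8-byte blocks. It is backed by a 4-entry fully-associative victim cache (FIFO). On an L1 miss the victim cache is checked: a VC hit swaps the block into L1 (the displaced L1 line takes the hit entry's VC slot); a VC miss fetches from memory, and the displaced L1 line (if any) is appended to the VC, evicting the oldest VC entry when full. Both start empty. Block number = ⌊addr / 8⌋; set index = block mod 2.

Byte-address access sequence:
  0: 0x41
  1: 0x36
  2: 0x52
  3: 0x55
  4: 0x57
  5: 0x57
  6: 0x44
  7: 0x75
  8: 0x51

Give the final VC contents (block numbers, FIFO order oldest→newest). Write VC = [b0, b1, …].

#0 0x41→b8/s0 MISS; vc=[]
#1 0x36→b6/s0 MISS; vc=[8]
#2 0x52→b10/s0 MISS; vc=[8,6]
#3 0x55→b10/s0 L1-HIT; vc=[8,6]
#4 0x57→b10/s0 L1-HIT; vc=[8,6]
#5 0x57→b10/s0 L1-HIT; vc=[8,6]
#6 0x44→b8/s0 VC-HIT; vc=[10,6]
#7 0x75→b14/s0 MISS; vc=[10,6,8]
#8 0x51→b10/s0 VC-HIT; vc=[14,6,8]

VC = [14, 6, 8]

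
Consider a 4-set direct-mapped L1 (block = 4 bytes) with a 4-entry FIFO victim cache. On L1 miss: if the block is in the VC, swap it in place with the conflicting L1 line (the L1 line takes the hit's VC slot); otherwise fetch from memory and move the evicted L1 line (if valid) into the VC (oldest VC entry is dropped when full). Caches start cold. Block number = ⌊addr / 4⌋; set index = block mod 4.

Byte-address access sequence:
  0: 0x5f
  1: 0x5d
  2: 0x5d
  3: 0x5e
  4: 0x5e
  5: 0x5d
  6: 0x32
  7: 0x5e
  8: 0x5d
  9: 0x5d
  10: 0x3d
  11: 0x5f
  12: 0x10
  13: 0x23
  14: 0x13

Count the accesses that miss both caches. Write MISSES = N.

0: 0x5f (blk 23, set 3) → MISS  vc=[]
1: 0x5d (blk 23, set 3) → L1-HIT  vc=[]
2: 0x5d (blk 23, set 3) → L1-HIT  vc=[]
3: 0x5e (blk 23, set 3) → L1-HIT  vc=[]
4: 0x5e (blk 23, set 3) → L1-HIT  vc=[]
5: 0x5d (blk 23, set 3) → L1-HIT  vc=[]
6: 0x32 (blk 12, set 0) → MISS  vc=[]
7: 0x5e (blk 23, set 3) → L1-HIT  vc=[]
8: 0x5d (blk 23, set 3) → L1-HIT  vc=[]
9: 0x5d (blk 23, set 3) → L1-HIT  vc=[]
10: 0x3d (blk 15, set 3) → MISS  vc=[23]
11: 0x5f (blk 23, set 3) → VC-HIT  vc=[15]
12: 0x10 (blk 4, set 0) → MISS  vc=[15, 12]
13: 0x23 (blk 8, set 0) → MISS  vc=[15, 12, 4]
14: 0x13 (blk 4, set 0) → VC-HIT  vc=[15, 12, 8]

MISSES = 5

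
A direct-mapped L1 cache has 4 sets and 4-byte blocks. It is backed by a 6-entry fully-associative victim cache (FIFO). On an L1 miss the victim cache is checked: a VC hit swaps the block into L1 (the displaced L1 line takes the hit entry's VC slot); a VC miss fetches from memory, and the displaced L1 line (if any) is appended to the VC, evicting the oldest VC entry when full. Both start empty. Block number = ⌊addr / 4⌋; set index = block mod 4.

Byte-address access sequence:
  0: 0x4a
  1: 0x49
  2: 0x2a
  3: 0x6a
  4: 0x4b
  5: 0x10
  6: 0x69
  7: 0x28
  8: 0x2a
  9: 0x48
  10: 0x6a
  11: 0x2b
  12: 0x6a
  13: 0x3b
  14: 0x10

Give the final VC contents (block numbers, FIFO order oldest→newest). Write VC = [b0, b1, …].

VC = [10, 18, 26]

#0 0x4a→b18/s2 MISS; vc=[]
#1 0x49→b18/s2 L1-HIT; vc=[]
#2 0x2a→b10/s2 MISS; vc=[18]
#3 0x6a→b26/s2 MISS; vc=[18,10]
#4 0x4b→b18/s2 VC-HIT; vc=[26,10]
#5 0x10→b4/s0 MISS; vc=[26,10]
#6 0x69→b26/s2 VC-HIT; vc=[18,10]
#7 0x28→b10/s2 VC-HIT; vc=[18,26]
#8 0x2a→b10/s2 L1-HIT; vc=[18,26]
#9 0x48→b18/s2 VC-HIT; vc=[10,26]
#10 0x6a→b26/s2 VC-HIT; vc=[10,18]
#11 0x2b→b10/s2 VC-HIT; vc=[26,18]
#12 0x6a→b26/s2 VC-HIT; vc=[10,18]
#13 0x3b→b14/s2 MISS; vc=[10,18,26]
#14 0x10→b4/s0 L1-HIT; vc=[10,18,26]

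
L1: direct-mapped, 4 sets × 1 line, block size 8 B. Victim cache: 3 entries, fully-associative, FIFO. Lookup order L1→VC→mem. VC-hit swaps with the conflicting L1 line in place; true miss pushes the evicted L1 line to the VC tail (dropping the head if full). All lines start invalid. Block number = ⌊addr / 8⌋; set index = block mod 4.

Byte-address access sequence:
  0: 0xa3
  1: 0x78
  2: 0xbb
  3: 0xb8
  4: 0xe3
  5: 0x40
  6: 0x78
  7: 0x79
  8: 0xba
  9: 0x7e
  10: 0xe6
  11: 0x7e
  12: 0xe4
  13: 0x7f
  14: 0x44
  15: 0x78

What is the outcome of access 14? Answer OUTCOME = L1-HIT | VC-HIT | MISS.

#0 0xa3→b20/s0 MISS; vc=[]
#1 0x78→b15/s3 MISS; vc=[]
#2 0xbb→b23/s3 MISS; vc=[15]
#3 0xb8→b23/s3 L1-HIT; vc=[15]
#4 0xe3→b28/s0 MISS; vc=[15,20]
#5 0x40→b8/s0 MISS; vc=[15,20,28]
#6 0x78→b15/s3 VC-HIT; vc=[23,20,28]
#7 0x79→b15/s3 L1-HIT; vc=[23,20,28]
#8 0xba→b23/s3 VC-HIT; vc=[15,20,28]
#9 0x7e→b15/s3 VC-HIT; vc=[23,20,28]
#10 0xe6→b28/s0 VC-HIT; vc=[23,20,8]
#11 0x7e→b15/s3 L1-HIT; vc=[23,20,8]
#12 0xe4→b28/s0 L1-HIT; vc=[23,20,8]
#13 0x7f→b15/s3 L1-HIT; vc=[23,20,8]
#14 0x44→b8/s0 VC-HIT; vc=[23,20,28]
#15 0x78→b15/s3 L1-HIT; vc=[23,20,28]

OUTCOME = VC-HIT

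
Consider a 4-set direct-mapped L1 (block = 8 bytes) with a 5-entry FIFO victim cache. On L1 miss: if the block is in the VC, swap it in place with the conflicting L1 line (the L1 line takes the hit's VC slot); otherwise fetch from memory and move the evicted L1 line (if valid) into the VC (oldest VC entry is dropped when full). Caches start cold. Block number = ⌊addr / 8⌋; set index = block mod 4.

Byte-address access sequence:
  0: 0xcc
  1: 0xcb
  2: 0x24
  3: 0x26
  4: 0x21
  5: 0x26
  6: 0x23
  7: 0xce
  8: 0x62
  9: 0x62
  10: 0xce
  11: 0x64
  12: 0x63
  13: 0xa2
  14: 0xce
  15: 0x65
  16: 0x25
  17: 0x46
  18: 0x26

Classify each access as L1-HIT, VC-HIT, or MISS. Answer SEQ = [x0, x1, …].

0: 0xcc (blk 25, set 1) → MISS  vc=[]
1: 0xcb (blk 25, set 1) → L1-HIT  vc=[]
2: 0x24 (blk 4, set 0) → MISS  vc=[]
3: 0x26 (blk 4, set 0) → L1-HIT  vc=[]
4: 0x21 (blk 4, set 0) → L1-HIT  vc=[]
5: 0x26 (blk 4, set 0) → L1-HIT  vc=[]
6: 0x23 (blk 4, set 0) → L1-HIT  vc=[]
7: 0xce (blk 25, set 1) → L1-HIT  vc=[]
8: 0x62 (blk 12, set 0) → MISS  vc=[4]
9: 0x62 (blk 12, set 0) → L1-HIT  vc=[4]
10: 0xce (blk 25, set 1) → L1-HIT  vc=[4]
11: 0x64 (blk 12, set 0) → L1-HIT  vc=[4]
12: 0x63 (blk 12, set 0) → L1-HIT  vc=[4]
13: 0xa2 (blk 20, set 0) → MISS  vc=[4, 12]
14: 0xce (blk 25, set 1) → L1-HIT  vc=[4, 12]
15: 0x65 (blk 12, set 0) → VC-HIT  vc=[4, 20]
16: 0x25 (blk 4, set 0) → VC-HIT  vc=[12, 20]
17: 0x46 (blk 8, set 0) → MISS  vc=[12, 20, 4]
18: 0x26 (blk 4, set 0) → VC-HIT  vc=[12, 20, 8]

SEQ = [MISS, L1-HIT, MISS, L1-HIT, L1-HIT, L1-HIT, L1-HIT, L1-HIT, MISS, L1-HIT, L1-HIT, L1-HIT, L1-HIT, MISS, L1-HIT, VC-HIT, VC-HIT, MISS, VC-HIT]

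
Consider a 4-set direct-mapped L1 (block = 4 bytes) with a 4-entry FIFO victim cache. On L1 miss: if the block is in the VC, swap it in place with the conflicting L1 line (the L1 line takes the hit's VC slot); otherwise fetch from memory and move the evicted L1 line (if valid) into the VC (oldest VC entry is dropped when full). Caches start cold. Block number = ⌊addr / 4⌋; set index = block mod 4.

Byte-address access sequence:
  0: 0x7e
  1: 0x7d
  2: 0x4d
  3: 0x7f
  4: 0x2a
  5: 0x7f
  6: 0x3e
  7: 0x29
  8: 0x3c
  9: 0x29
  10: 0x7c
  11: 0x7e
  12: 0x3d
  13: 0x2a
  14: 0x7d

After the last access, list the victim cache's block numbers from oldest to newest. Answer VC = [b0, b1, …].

VC = [19, 15]

0: 0x7e (blk 31, set 3) → MISS  vc=[]
1: 0x7d (blk 31, set 3) → L1-HIT  vc=[]
2: 0x4d (blk 19, set 3) → MISS  vc=[31]
3: 0x7f (blk 31, set 3) → VC-HIT  vc=[19]
4: 0x2a (blk 10, set 2) → MISS  vc=[19]
5: 0x7f (blk 31, set 3) → L1-HIT  vc=[19]
6: 0x3e (blk 15, set 3) → MISS  vc=[19, 31]
7: 0x29 (blk 10, set 2) → L1-HIT  vc=[19, 31]
8: 0x3c (blk 15, set 3) → L1-HIT  vc=[19, 31]
9: 0x29 (blk 10, set 2) → L1-HIT  vc=[19, 31]
10: 0x7c (blk 31, set 3) → VC-HIT  vc=[19, 15]
11: 0x7e (blk 31, set 3) → L1-HIT  vc=[19, 15]
12: 0x3d (blk 15, set 3) → VC-HIT  vc=[19, 31]
13: 0x2a (blk 10, set 2) → L1-HIT  vc=[19, 31]
14: 0x7d (blk 31, set 3) → VC-HIT  vc=[19, 15]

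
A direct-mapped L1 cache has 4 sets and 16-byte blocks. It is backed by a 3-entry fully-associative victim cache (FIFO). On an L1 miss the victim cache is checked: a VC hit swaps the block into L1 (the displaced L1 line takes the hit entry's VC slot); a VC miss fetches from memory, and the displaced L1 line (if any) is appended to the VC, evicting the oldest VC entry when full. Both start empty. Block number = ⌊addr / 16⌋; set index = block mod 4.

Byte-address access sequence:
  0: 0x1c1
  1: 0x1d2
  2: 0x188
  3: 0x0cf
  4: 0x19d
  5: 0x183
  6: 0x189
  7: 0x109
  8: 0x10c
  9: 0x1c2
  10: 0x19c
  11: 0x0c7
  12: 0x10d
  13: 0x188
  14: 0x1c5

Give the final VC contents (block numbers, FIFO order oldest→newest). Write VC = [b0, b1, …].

#0 0x1c1→b28/s0 MISS; vc=[]
#1 0x1d2→b29/s1 MISS; vc=[]
#2 0x188→b24/s0 MISS; vc=[28]
#3 0xcf→b12/s0 MISS; vc=[28,24]
#4 0x19d→b25/s1 MISS; vc=[28,24,29]
#5 0x183→b24/s0 VC-HIT; vc=[28,12,29]
#6 0x189→b24/s0 L1-HIT; vc=[28,12,29]
#7 0x109→b16/s0 MISS; vc=[12,29,24]
#8 0x10c→b16/s0 L1-HIT; vc=[12,29,24]
#9 0x1c2→b28/s0 MISS; vc=[29,24,16]
#10 0x19c→b25/s1 L1-HIT; vc=[29,24,16]
#11 0xc7→b12/s0 MISS; vc=[24,16,28]
#12 0x10d→b16/s0 VC-HIT; vc=[24,12,28]
#13 0x188→b24/s0 VC-HIT; vc=[16,12,28]
#14 0x1c5→b28/s0 VC-HIT; vc=[16,12,24]

VC = [16, 12, 24]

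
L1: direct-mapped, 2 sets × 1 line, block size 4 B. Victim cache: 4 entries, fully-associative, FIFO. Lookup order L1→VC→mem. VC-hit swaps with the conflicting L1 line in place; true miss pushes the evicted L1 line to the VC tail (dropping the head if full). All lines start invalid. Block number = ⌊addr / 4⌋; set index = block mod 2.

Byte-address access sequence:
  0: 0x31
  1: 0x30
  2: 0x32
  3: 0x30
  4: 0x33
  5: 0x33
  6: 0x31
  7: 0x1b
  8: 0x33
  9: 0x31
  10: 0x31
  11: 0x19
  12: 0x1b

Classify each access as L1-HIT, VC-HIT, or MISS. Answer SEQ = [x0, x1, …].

SEQ = [MISS, L1-HIT, L1-HIT, L1-HIT, L1-HIT, L1-HIT, L1-HIT, MISS, VC-HIT, L1-HIT, L1-HIT, VC-HIT, L1-HIT]

#0 0x31→b12/s0 MISS; vc=[]
#1 0x30→b12/s0 L1-HIT; vc=[]
#2 0x32→b12/s0 L1-HIT; vc=[]
#3 0x30→b12/s0 L1-HIT; vc=[]
#4 0x33→b12/s0 L1-HIT; vc=[]
#5 0x33→b12/s0 L1-HIT; vc=[]
#6 0x31→b12/s0 L1-HIT; vc=[]
#7 0x1b→b6/s0 MISS; vc=[12]
#8 0x33→b12/s0 VC-HIT; vc=[6]
#9 0x31→b12/s0 L1-HIT; vc=[6]
#10 0x31→b12/s0 L1-HIT; vc=[6]
#11 0x19→b6/s0 VC-HIT; vc=[12]
#12 0x1b→b6/s0 L1-HIT; vc=[12]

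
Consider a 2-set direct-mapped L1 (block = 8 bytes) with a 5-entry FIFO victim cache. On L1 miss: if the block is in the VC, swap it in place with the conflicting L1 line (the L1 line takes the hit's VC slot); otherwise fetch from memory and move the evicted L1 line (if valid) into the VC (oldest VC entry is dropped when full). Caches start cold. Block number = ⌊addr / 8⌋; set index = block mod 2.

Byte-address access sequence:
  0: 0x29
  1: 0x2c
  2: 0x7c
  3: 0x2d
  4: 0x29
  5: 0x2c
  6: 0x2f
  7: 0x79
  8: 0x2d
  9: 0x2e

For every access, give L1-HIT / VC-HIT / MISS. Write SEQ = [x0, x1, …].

SEQ = [MISS, L1-HIT, MISS, VC-HIT, L1-HIT, L1-HIT, L1-HIT, VC-HIT, VC-HIT, L1-HIT]

#0 0x29→b5/s1 MISS; vc=[]
#1 0x2c→b5/s1 L1-HIT; vc=[]
#2 0x7c→b15/s1 MISS; vc=[5]
#3 0x2d→b5/s1 VC-HIT; vc=[15]
#4 0x29→b5/s1 L1-HIT; vc=[15]
#5 0x2c→b5/s1 L1-HIT; vc=[15]
#6 0x2f→b5/s1 L1-HIT; vc=[15]
#7 0x79→b15/s1 VC-HIT; vc=[5]
#8 0x2d→b5/s1 VC-HIT; vc=[15]
#9 0x2e→b5/s1 L1-HIT; vc=[15]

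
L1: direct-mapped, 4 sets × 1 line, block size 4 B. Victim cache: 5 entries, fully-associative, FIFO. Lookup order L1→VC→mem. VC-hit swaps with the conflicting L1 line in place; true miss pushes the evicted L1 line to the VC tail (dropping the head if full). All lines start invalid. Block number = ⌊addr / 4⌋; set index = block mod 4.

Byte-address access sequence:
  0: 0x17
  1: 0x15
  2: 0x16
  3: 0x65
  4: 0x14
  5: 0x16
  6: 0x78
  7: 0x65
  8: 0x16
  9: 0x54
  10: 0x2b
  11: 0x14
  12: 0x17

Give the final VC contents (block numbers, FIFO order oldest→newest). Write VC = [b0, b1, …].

VC = [25, 21, 30]

#0 0x17→b5/s1 MISS; vc=[]
#1 0x15→b5/s1 L1-HIT; vc=[]
#2 0x16→b5/s1 L1-HIT; vc=[]
#3 0x65→b25/s1 MISS; vc=[5]
#4 0x14→b5/s1 VC-HIT; vc=[25]
#5 0x16→b5/s1 L1-HIT; vc=[25]
#6 0x78→b30/s2 MISS; vc=[25]
#7 0x65→b25/s1 VC-HIT; vc=[5]
#8 0x16→b5/s1 VC-HIT; vc=[25]
#9 0x54→b21/s1 MISS; vc=[25,5]
#10 0x2b→b10/s2 MISS; vc=[25,5,30]
#11 0x14→b5/s1 VC-HIT; vc=[25,21,30]
#12 0x17→b5/s1 L1-HIT; vc=[25,21,30]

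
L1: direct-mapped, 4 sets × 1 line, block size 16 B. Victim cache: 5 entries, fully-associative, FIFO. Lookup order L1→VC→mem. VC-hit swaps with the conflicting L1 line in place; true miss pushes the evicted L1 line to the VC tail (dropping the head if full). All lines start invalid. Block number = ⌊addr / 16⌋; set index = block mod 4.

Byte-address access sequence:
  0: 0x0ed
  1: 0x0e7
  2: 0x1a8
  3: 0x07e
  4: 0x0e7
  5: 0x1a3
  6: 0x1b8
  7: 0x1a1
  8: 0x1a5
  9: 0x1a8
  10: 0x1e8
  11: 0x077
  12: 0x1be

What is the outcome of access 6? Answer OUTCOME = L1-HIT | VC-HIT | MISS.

#0 0xed→b14/s2 MISS; vc=[]
#1 0xe7→b14/s2 L1-HIT; vc=[]
#2 0x1a8→b26/s2 MISS; vc=[14]
#3 0x7e→b7/s3 MISS; vc=[14]
#4 0xe7→b14/s2 VC-HIT; vc=[26]
#5 0x1a3→b26/s2 VC-HIT; vc=[14]
#6 0x1b8→b27/s3 MISS; vc=[14,7]
#7 0x1a1→b26/s2 L1-HIT; vc=[14,7]
#8 0x1a5→b26/s2 L1-HIT; vc=[14,7]
#9 0x1a8→b26/s2 L1-HIT; vc=[14,7]
#10 0x1e8→b30/s2 MISS; vc=[14,7,26]
#11 0x77→b7/s3 VC-HIT; vc=[14,27,26]
#12 0x1be→b27/s3 VC-HIT; vc=[14,7,26]

OUTCOME = MISS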